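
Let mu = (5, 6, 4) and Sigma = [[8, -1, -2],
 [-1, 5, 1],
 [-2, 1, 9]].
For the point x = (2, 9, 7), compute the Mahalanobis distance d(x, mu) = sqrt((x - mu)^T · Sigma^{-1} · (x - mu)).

Step 1 — centre the observation: (x - mu) = (-3, 3, 3).

Step 2 — invert Sigma (cofactor / det for 3×3, or solve directly):
  Sigma^{-1} = [[0.1346, 0.0214, 0.0275],
 [0.0214, 0.208, -0.0183],
 [0.0275, -0.0183, 0.1193]].

Step 3 — form the quadratic (x - mu)^T · Sigma^{-1} · (x - mu):
  Sigma^{-1} · (x - mu) = (-0.2569, 0.5046, 0.2202).
  (x - mu)^T · [Sigma^{-1} · (x - mu)] = (-3)·(-0.2569) + (3)·(0.5046) + (3)·(0.2202) = 2.945.

Step 4 — take square root: d = √(2.945) ≈ 1.7161.

d(x, mu) = √(2.945) ≈ 1.7161


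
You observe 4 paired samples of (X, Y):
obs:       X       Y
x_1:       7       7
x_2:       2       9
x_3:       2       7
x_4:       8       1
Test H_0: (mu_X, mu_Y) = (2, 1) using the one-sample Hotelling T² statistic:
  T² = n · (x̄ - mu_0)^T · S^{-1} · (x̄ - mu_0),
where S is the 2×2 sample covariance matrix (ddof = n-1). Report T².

Step 1 — sample mean vector:
  mean(X) = (7 + 2 + 2 + 8) / 4 = 19/4 = 4.75
  mean(Y) = (7 + 9 + 7 + 1) / 4 = 24/4 = 6
  x̄ = (4.75, 6),  deviation x̄ - mu_0 = (4.75, 6) - (2, 1) = (2.75, 5).

Step 2 — sample covariance matrix, S[i,j] = (1/(n-1)) · Σ_k (x_{k,i} - mean_i) · (x_{k,j} - mean_j), divisor n-1 = 3:
  S[X,X] = ((2.25)·(2.25) + (-2.75)·(-2.75) + (-2.75)·(-2.75) + (3.25)·(3.25)) / 3 = 30.75/3 = 10.25
  S[X,Y] = ((2.25)·(1) + (-2.75)·(3) + (-2.75)·(1) + (3.25)·(-5)) / 3 = -25/3 = -8.3333
  S[Y,Y] = ((1)·(1) + (3)·(3) + (1)·(1) + (-5)·(-5)) / 3 = 36/3 = 12
  S = [[10.25, -8.3333],
 [-8.3333, 12]].

Step 3 — invert S. det(S) = 10.25·12 - (-8.3333)² = 53.5556.
  S^{-1} = (1/det) · [[d, -b], [-b, a]] = [[0.2241, 0.1556],
 [0.1556, 0.1914]].

Step 4 — quadratic form (x̄ - mu_0)^T · S^{-1} · (x̄ - mu_0):
  S^{-1} · (x̄ - mu_0) = (1.3942, 1.3849),
  (x̄ - mu_0)^T · [...] = (2.75)·(1.3942) + (5)·(1.3849) = 10.7583.

Step 5 — scale by n: T² = 4 · 10.7583 = 43.0332.

T² ≈ 43.0332


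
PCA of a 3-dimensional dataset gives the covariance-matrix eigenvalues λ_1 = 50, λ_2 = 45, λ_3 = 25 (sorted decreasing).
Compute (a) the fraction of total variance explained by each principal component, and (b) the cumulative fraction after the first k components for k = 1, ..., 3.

Step 1 — total variance = trace(Sigma) = Σ λ_i = 50 + 45 + 25 = 120.

Step 2 — fraction explained by component i = λ_i / Σ λ:
  PC1: 50/120 = 0.4167
  PC2: 45/120 = 0.375
  PC3: 25/120 = 0.2083

Step 3 — cumulative fraction after k components = (λ_1 + ... + λ_k) / Σ λ:
  k = 1: 50/120 = 0.4167
  k = 2: (50 + 45)/120 = 95/120 = 0.7917
  k = 3: (50 + 45 + 25)/120 = 120/120 = 1

Summary (fraction, with percent):

explained: PC1 0.4167 (41.67%), PC2 0.375 (37.5%), PC3 0.2083 (20.83%);  cumulative: 0.4167, 0.7917, 1


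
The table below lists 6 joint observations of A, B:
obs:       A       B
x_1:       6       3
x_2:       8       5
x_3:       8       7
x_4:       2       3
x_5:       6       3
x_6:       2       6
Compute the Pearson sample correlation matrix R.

Step 1 — column means:
  mean(A) = (6 + 8 + 8 + 2 + 6 + 2) / 6 = 32/6 = 5.3333
  mean(B) = (3 + 5 + 7 + 3 + 3 + 6) / 6 = 27/6 = 4.5

Step 2 — sample variances and covariances s[i,j] = (1/(n-1)) · Σ_k (x_{k,i} - mean_i) · (x_{k,j} - mean_j), with n-1 = 5:
  s[A,A] = ((0.6667)·(0.6667) + (2.6667)·(2.6667) + (2.6667)·(2.6667) + (-3.3333)·(-3.3333) + (0.6667)·(0.6667) + (-3.3333)·(-3.3333)) / 5 = 37.3333/5 = 7.4667
  s[A,B] = ((0.6667)·(-1.5) + (2.6667)·(0.5) + (2.6667)·(2.5) + (-3.3333)·(-1.5) + (0.6667)·(-1.5) + (-3.3333)·(1.5)) / 5 = 6/5 = 1.2
  s[B,B] = ((-1.5)·(-1.5) + (0.5)·(0.5) + (2.5)·(2.5) + (-1.5)·(-1.5) + (-1.5)·(-1.5) + (1.5)·(1.5)) / 5 = 15.5/5 = 3.1
  Sample standard deviations s_i = √(s[i,i]):
  s(A) = √(7.4667) = 2.7325
  s(B) = √(3.1) = 1.7607

Step 3 — r_{ij} = s_{ij} / (s_i · s_j):
  r[A,A] = 1 (diagonal).
  r[A,B] = 1.2 / (2.7325 · 1.7607) = 1.2 / 4.8111 = 0.2494
  r[B,B] = 1 (diagonal).

R is symmetric with unit diagonal. Assembling:

R = [[1, 0.2494],
 [0.2494, 1]]


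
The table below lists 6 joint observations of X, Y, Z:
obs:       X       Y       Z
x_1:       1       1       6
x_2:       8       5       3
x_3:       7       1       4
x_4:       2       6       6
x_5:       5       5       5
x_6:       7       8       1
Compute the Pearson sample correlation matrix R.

Step 1 — column means:
  mean(X) = (1 + 8 + 7 + 2 + 5 + 7) / 6 = 30/6 = 5
  mean(Y) = (1 + 5 + 1 + 6 + 5 + 8) / 6 = 26/6 = 4.3333
  mean(Z) = (6 + 3 + 4 + 6 + 5 + 1) / 6 = 25/6 = 4.1667

Step 2 — sample variances and covariances s[i,j] = (1/(n-1)) · Σ_k (x_{k,i} - mean_i) · (x_{k,j} - mean_j), with n-1 = 5:
  s[X,X] = ((-4)·(-4) + (3)·(3) + (2)·(2) + (-3)·(-3) + (0)·(0) + (2)·(2)) / 5 = 42/5 = 8.4
  s[X,Y] = ((-4)·(-3.3333) + (3)·(0.6667) + (2)·(-3.3333) + (-3)·(1.6667) + (0)·(0.6667) + (2)·(3.6667)) / 5 = 11/5 = 2.2
  s[X,Z] = ((-4)·(1.8333) + (3)·(-1.1667) + (2)·(-0.1667) + (-3)·(1.8333) + (0)·(0.8333) + (2)·(-3.1667)) / 5 = -23/5 = -4.6
  s[Y,Y] = ((-3.3333)·(-3.3333) + (0.6667)·(0.6667) + (-3.3333)·(-3.3333) + (1.6667)·(1.6667) + (0.6667)·(0.6667) + (3.6667)·(3.6667)) / 5 = 39.3333/5 = 7.8667
  s[Y,Z] = ((-3.3333)·(1.8333) + (0.6667)·(-1.1667) + (-3.3333)·(-0.1667) + (1.6667)·(1.8333) + (0.6667)·(0.8333) + (3.6667)·(-3.1667)) / 5 = -14.3333/5 = -2.8667
  s[Z,Z] = ((1.8333)·(1.8333) + (-1.1667)·(-1.1667) + (-0.1667)·(-0.1667) + (1.8333)·(1.8333) + (0.8333)·(0.8333) + (-3.1667)·(-3.1667)) / 5 = 18.8333/5 = 3.7667
  Sample standard deviations s_i = √(s[i,i]):
  s(X) = √(8.4) = 2.8983
  s(Y) = √(7.8667) = 2.8048
  s(Z) = √(3.7667) = 1.9408

Step 3 — r_{ij} = s_{ij} / (s_i · s_j):
  r[X,X] = 1 (diagonal).
  r[X,Y] = 2.2 / (2.8983 · 2.8048) = 2.2 / 8.129 = 0.2706
  r[X,Z] = -4.6 / (2.8983 · 1.9408) = -4.6 / 5.6249 = -0.8178
  r[Y,Y] = 1 (diagonal).
  r[Y,Z] = -2.8667 / (2.8048 · 1.9408) = -2.8667 / 5.4434 = -0.5266
  r[Z,Z] = 1 (diagonal).

R is symmetric with unit diagonal. Assembling:

R = [[1, 0.2706, -0.8178],
 [0.2706, 1, -0.5266],
 [-0.8178, -0.5266, 1]]


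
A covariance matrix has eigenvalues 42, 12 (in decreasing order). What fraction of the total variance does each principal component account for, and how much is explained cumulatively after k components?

Step 1 — total variance = trace(Sigma) = Σ λ_i = 42 + 12 = 54.

Step 2 — fraction explained by component i = λ_i / Σ λ:
  PC1: 42/54 = 0.7778
  PC2: 12/54 = 0.2222

Step 3 — cumulative fraction after k components = (λ_1 + ... + λ_k) / Σ λ:
  k = 1: 42/54 = 0.7778
  k = 2: (42 + 12)/54 = 54/54 = 1

Summary (fraction, with percent):

explained: PC1 0.7778 (77.78%), PC2 0.2222 (22.22%);  cumulative: 0.7778, 1


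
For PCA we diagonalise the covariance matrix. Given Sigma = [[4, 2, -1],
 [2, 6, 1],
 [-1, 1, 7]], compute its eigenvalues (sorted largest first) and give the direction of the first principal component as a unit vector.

Step 1 — characteristic polynomial p(λ) = det(λI - Sigma) = λ³ - tr·λ² + c_1·λ - det, where tr = trace, c_1 = sum of the principal 2×2 minors, det = det(Sigma):
  tr = 4 + 6 + 7 = 17,
  c_1 = (4·6 - (2)²) + (4·7 - (-1)²) + (6·7 - (1)²) = 20 + 27 + 41 = 88,
  det = 4·(6·7 - (1)²) - (2)·((2)·7 - (1)·(-1)) + (-1)·((2)·(1) - 6·(-1)) = 4·(41) - (2)·(15) + (-1)·(8) = 126.
  So p(λ) = λ³ - 17λ² + 88λ - 126.
Step 2 — look for an integer root (rational root theorem: any rational root is an integer divisor of 126). Testing λ = 7:
  p(7) = 343 - 833 + 616 - 126 = 0  ✓
  Dividing out (λ - 7): p(λ) = (λ - 7)(λ² - 10λ + 18).
Step 3 — remaining eigenvalues from the quadratic λ² - 10λ + 18 = 0:
  Δ = 10² - 4·18 = 100 - 72 = 28,  λ = (10 ± √28)/2 = (10 ± 5.2915)/2 ≈ 7.6458 or 2.3542.
  Sorted: λ_1 = 7.6458,  λ_2 = 7,  λ_3 = 2.3542  (check: sum = 17 = tr ✓).

Step 4 — unit eigenvector for λ_1 ≈ 7.6458: v spans the null space of (Sigma - λ_1 I), whose rows are
  r_1 = (-3.6458, 2, -1),  r_2 = (2, -1.6458, 1),  r_3 = (-1, 1, -0.6458).
  v is orthogonal to every row, so take v ∝ r_1 × r_2 = ((2)·(1) - (-1)·(-1.6458), (-1)·(2) - (-3.6458)·(1), (-3.6458)·(-1.6458) - (2)·(2)) ≈ (0.3542, 1.6458, 2).
  Let u = (0.3542, 1.6458, 2).
  ||u|| = √((0.3542)² + (1.6458)² + (2)²) = √(6.834) ≈ 2.6142,  v_1 = u/||u|| ≈ (0.1355, 0.6295, 0.7651) (||v_1|| = 1).

λ_1 = 7.6458,  λ_2 = 7,  λ_3 = 2.3542;  v_1 ≈ (0.1355, 0.6295, 0.7651)


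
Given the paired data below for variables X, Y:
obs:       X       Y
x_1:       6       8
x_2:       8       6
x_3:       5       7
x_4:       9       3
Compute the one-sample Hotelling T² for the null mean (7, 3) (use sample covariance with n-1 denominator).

Step 1 — sample mean vector:
  mean(X) = (6 + 8 + 5 + 9) / 4 = 28/4 = 7
  mean(Y) = (8 + 6 + 7 + 3) / 4 = 24/4 = 6
  x̄ = (7, 6),  deviation x̄ - mu_0 = (7, 6) - (7, 3) = (0, 3).

Step 2 — sample covariance matrix, S[i,j] = (1/(n-1)) · Σ_k (x_{k,i} - mean_i) · (x_{k,j} - mean_j), divisor n-1 = 3:
  S[X,X] = ((-1)·(-1) + (1)·(1) + (-2)·(-2) + (2)·(2)) / 3 = 10/3 = 3.3333
  S[X,Y] = ((-1)·(2) + (1)·(0) + (-2)·(1) + (2)·(-3)) / 3 = -10/3 = -3.3333
  S[Y,Y] = ((2)·(2) + (0)·(0) + (1)·(1) + (-3)·(-3)) / 3 = 14/3 = 4.6667
  S = [[3.3333, -3.3333],
 [-3.3333, 4.6667]].

Step 3 — invert S. det(S) = 3.3333·4.6667 - (-3.3333)² = 4.4444.
  S^{-1} = (1/det) · [[d, -b], [-b, a]] = [[1.05, 0.75],
 [0.75, 0.75]].

Step 4 — quadratic form (x̄ - mu_0)^T · S^{-1} · (x̄ - mu_0):
  S^{-1} · (x̄ - mu_0) = (2.25, 2.25),
  (x̄ - mu_0)^T · [...] = (0)·(2.25) + (3)·(2.25) = 6.75.

Step 5 — scale by n: T² = 4 · 6.75 = 27.

T² ≈ 27


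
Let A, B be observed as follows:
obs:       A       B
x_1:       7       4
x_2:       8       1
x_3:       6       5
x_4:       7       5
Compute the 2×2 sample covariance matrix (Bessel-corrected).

Step 1 — column means:
  mean(A) = (7 + 8 + 6 + 7) / 4 = 28/4 = 7
  mean(B) = (4 + 1 + 5 + 5) / 4 = 15/4 = 3.75

Step 2 — sample covariance S[i,j] = (1/(n-1)) · Σ_k (x_{k,i} - mean_i) · (x_{k,j} - mean_j), with n-1 = 3.
  S[A,A] = ((0)·(0) + (1)·(1) + (-1)·(-1) + (0)·(0)) / 3 = 2/3 = 0.6667
  S[A,B] = ((0)·(0.25) + (1)·(-2.75) + (-1)·(1.25) + (0)·(1.25)) / 3 = -4/3 = -1.3333
  S[B,B] = ((0.25)·(0.25) + (-2.75)·(-2.75) + (1.25)·(1.25) + (1.25)·(1.25)) / 3 = 10.75/3 = 3.5833

S is symmetric (S[j,i] = S[i,j]). Assembling:

S = [[0.6667, -1.3333],
 [-1.3333, 3.5833]]


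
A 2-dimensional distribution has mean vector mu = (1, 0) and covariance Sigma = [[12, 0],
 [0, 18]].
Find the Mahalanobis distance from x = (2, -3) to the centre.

Step 1 — centre the observation: (x - mu) = (1, -3).

Step 2 — invert Sigma. det(Sigma) = 12·18 - (0)² = 216.
  Sigma^{-1} = (1/det) · [[d, -b], [-b, a]] = [[0.0833, 0],
 [0, 0.0556]].

Step 3 — form the quadratic (x - mu)^T · Sigma^{-1} · (x - mu):
  Sigma^{-1} · (x - mu) = (0.0833, -0.1667).
  (x - mu)^T · [Sigma^{-1} · (x - mu)] = (1)·(0.0833) + (-3)·(-0.1667) = 0.5833.

Step 4 — take square root: d = √(0.5833) ≈ 0.7638.

d(x, mu) = √(0.5833) ≈ 0.7638


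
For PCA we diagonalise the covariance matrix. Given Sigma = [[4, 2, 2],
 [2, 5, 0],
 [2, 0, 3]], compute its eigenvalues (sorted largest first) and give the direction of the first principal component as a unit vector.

Step 1 — characteristic polynomial p(λ) = det(λI - Sigma) = λ³ - tr·λ² + c_1·λ - det, where tr = trace, c_1 = sum of the principal 2×2 minors, det = det(Sigma):
  tr = 4 + 5 + 3 = 12,
  c_1 = (4·5 - (2)²) + (4·3 - (2)²) + (5·3 - (0)²) = 16 + 8 + 15 = 39,
  det = 4·(5·3 - (0)²) - (2)·((2)·3 - (0)·(2)) + (2)·((2)·(0) - 5·(2)) = 4·(15) - (2)·(6) + (2)·(-10) = 28.
  So p(λ) = λ³ - 12λ² + 39λ - 28.
Step 2 — look for an integer root (rational root theorem: any rational root is an integer divisor of 28). Testing λ = 1:
  p(1) = 1 - 12 + 39 - 28 = 0  ✓
  Dividing out (λ - 1): p(λ) = (λ - 1)(λ² - 11λ + 28).
Step 3 — remaining eigenvalues from the quadratic λ² - 11λ + 28 = 0:
  Δ = 11² - 4·28 = 121 - 112 = 9,  λ = (11 ± √9)/2 = (11 ± 3)/2 = 7 or 4.
  Sorted: λ_1 = 7,  λ_2 = 4,  λ_3 = 1  (check: sum = 12 = tr ✓).

Step 4 — unit eigenvector for λ_1 = 7: v spans the null space of (Sigma - λ_1 I), whose rows are
  r_1 = (-3, 2, 2),  r_2 = (2, -2, 0),  r_3 = (2, 0, -4).
  v is orthogonal to every row, so take v ∝ r_1 × r_2 = ((2)·(0) - (2)·(-2), (2)·(2) - (-3)·(0), (-3)·(-2) - (2)·(2)) = (4, 4, 2).
  Rescale (divide by 2): u = (2, 2, 1).
  ||u|| = √((2)² + (2)² + (1)²) = √(9) = 3,  v_1 = u/||u|| ≈ (0.6667, 0.6667, 0.3333) (||v_1|| = 1).

λ_1 = 7,  λ_2 = 4,  λ_3 = 1;  v_1 ≈ (0.6667, 0.6667, 0.3333)


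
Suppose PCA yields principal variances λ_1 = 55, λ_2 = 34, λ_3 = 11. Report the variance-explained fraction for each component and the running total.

Step 1 — total variance = trace(Sigma) = Σ λ_i = 55 + 34 + 11 = 100.

Step 2 — fraction explained by component i = λ_i / Σ λ:
  PC1: 55/100 = 0.55
  PC2: 34/100 = 0.34
  PC3: 11/100 = 0.11

Step 3 — cumulative fraction after k components = (λ_1 + ... + λ_k) / Σ λ:
  k = 1: 55/100 = 0.55
  k = 2: (55 + 34)/100 = 89/100 = 0.89
  k = 3: (55 + 34 + 11)/100 = 100/100 = 1

Summary (fraction, with percent):

explained: PC1 0.55 (55%), PC2 0.34 (34%), PC3 0.11 (11%);  cumulative: 0.55, 0.89, 1


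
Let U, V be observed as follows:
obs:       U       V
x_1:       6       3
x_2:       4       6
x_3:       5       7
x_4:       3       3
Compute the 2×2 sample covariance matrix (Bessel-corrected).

Step 1 — column means:
  mean(U) = (6 + 4 + 5 + 3) / 4 = 18/4 = 4.5
  mean(V) = (3 + 6 + 7 + 3) / 4 = 19/4 = 4.75

Step 2 — sample covariance S[i,j] = (1/(n-1)) · Σ_k (x_{k,i} - mean_i) · (x_{k,j} - mean_j), with n-1 = 3.
  S[U,U] = ((1.5)·(1.5) + (-0.5)·(-0.5) + (0.5)·(0.5) + (-1.5)·(-1.5)) / 3 = 5/3 = 1.6667
  S[U,V] = ((1.5)·(-1.75) + (-0.5)·(1.25) + (0.5)·(2.25) + (-1.5)·(-1.75)) / 3 = 0.5/3 = 0.1667
  S[V,V] = ((-1.75)·(-1.75) + (1.25)·(1.25) + (2.25)·(2.25) + (-1.75)·(-1.75)) / 3 = 12.75/3 = 4.25

S is symmetric (S[j,i] = S[i,j]). Assembling:

S = [[1.6667, 0.1667],
 [0.1667, 4.25]]


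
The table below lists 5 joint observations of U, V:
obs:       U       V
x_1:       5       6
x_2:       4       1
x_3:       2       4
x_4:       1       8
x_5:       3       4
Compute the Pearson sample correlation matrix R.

Step 1 — column means:
  mean(U) = (5 + 4 + 2 + 1 + 3) / 5 = 15/5 = 3
  mean(V) = (6 + 1 + 4 + 8 + 4) / 5 = 23/5 = 4.6

Step 2 — sample variances and covariances s[i,j] = (1/(n-1)) · Σ_k (x_{k,i} - mean_i) · (x_{k,j} - mean_j), with n-1 = 4:
  s[U,U] = ((2)·(2) + (1)·(1) + (-1)·(-1) + (-2)·(-2) + (0)·(0)) / 4 = 10/4 = 2.5
  s[U,V] = ((2)·(1.4) + (1)·(-3.6) + (-1)·(-0.6) + (-2)·(3.4) + (0)·(-0.6)) / 4 = -7/4 = -1.75
  s[V,V] = ((1.4)·(1.4) + (-3.6)·(-3.6) + (-0.6)·(-0.6) + (3.4)·(3.4) + (-0.6)·(-0.6)) / 4 = 27.2/4 = 6.8
  Sample standard deviations s_i = √(s[i,i]):
  s(U) = √(2.5) = 1.5811
  s(V) = √(6.8) = 2.6077

Step 3 — r_{ij} = s_{ij} / (s_i · s_j):
  r[U,U] = 1 (diagonal).
  r[U,V] = -1.75 / (1.5811 · 2.6077) = -1.75 / 4.1231 = -0.4244
  r[V,V] = 1 (diagonal).

R is symmetric with unit diagonal. Assembling:

R = [[1, -0.4244],
 [-0.4244, 1]]


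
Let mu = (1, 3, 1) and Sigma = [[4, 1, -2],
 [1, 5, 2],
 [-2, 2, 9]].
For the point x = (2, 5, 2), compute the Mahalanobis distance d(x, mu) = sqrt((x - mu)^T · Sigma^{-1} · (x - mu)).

Step 1 — centre the observation: (x - mu) = (1, 2, 1).

Step 2 — invert Sigma (cofactor / det for 3×3, or solve directly):
  Sigma^{-1} = [[0.3228, -0.1024, 0.0945],
 [-0.1024, 0.252, -0.0787],
 [0.0945, -0.0787, 0.1496]].

Step 3 — form the quadratic (x - mu)^T · Sigma^{-1} · (x - mu):
  Sigma^{-1} · (x - mu) = (0.2126, 0.3228, 0.0866).
  (x - mu)^T · [Sigma^{-1} · (x - mu)] = (1)·(0.2126) + (2)·(0.3228) + (1)·(0.0866) = 0.9449.

Step 4 — take square root: d = √(0.9449) ≈ 0.9721.

d(x, mu) = √(0.9449) ≈ 0.9721


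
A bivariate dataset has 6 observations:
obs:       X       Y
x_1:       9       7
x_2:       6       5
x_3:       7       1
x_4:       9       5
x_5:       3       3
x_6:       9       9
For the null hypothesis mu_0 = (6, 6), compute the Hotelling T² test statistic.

Step 1 — sample mean vector:
  mean(X) = (9 + 6 + 7 + 9 + 3 + 9) / 6 = 43/6 = 7.1667
  mean(Y) = (7 + 5 + 1 + 5 + 3 + 9) / 6 = 30/6 = 5
  x̄ = (7.1667, 5),  deviation x̄ - mu_0 = (7.1667, 5) - (6, 6) = (1.1667, -1).

Step 2 — sample covariance matrix, S[i,j] = (1/(n-1)) · Σ_k (x_{k,i} - mean_i) · (x_{k,j} - mean_j), divisor n-1 = 5:
  S[X,X] = ((1.8333)·(1.8333) + (-1.1667)·(-1.1667) + (-0.1667)·(-0.1667) + (1.8333)·(1.8333) + (-4.1667)·(-4.1667) + (1.8333)·(1.8333)) / 5 = 28.8333/5 = 5.7667
  S[X,Y] = ((1.8333)·(2) + (-1.1667)·(0) + (-0.1667)·(-4) + (1.8333)·(0) + (-4.1667)·(-2) + (1.8333)·(4)) / 5 = 20/5 = 4
  S[Y,Y] = ((2)·(2) + (0)·(0) + (-4)·(-4) + (0)·(0) + (-2)·(-2) + (4)·(4)) / 5 = 40/5 = 8
  S = [[5.7667, 4],
 [4, 8]].

Step 3 — invert S. det(S) = 5.7667·8 - (4)² = 30.1333.
  S^{-1} = (1/det) · [[d, -b], [-b, a]] = [[0.2655, -0.1327],
 [-0.1327, 0.1914]].

Step 4 — quadratic form (x̄ - mu_0)^T · S^{-1} · (x̄ - mu_0):
  S^{-1} · (x̄ - mu_0) = (0.4425, -0.3462),
  (x̄ - mu_0)^T · [...] = (1.1667)·(0.4425) + (-1)·(-0.3462) = 0.8625.

Step 5 — scale by n: T² = 6 · 0.8625 = 5.1748.

T² ≈ 5.1748


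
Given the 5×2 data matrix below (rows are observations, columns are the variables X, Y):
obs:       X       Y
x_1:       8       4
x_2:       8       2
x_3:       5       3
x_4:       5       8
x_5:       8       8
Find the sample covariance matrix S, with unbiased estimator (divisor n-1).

Step 1 — column means:
  mean(X) = (8 + 8 + 5 + 5 + 8) / 5 = 34/5 = 6.8
  mean(Y) = (4 + 2 + 3 + 8 + 8) / 5 = 25/5 = 5

Step 2 — sample covariance S[i,j] = (1/(n-1)) · Σ_k (x_{k,i} - mean_i) · (x_{k,j} - mean_j), with n-1 = 4.
  S[X,X] = ((1.2)·(1.2) + (1.2)·(1.2) + (-1.8)·(-1.8) + (-1.8)·(-1.8) + (1.2)·(1.2)) / 4 = 10.8/4 = 2.7
  S[X,Y] = ((1.2)·(-1) + (1.2)·(-3) + (-1.8)·(-2) + (-1.8)·(3) + (1.2)·(3)) / 4 = -3/4 = -0.75
  S[Y,Y] = ((-1)·(-1) + (-3)·(-3) + (-2)·(-2) + (3)·(3) + (3)·(3)) / 4 = 32/4 = 8

S is symmetric (S[j,i] = S[i,j]). Assembling:

S = [[2.7, -0.75],
 [-0.75, 8]]


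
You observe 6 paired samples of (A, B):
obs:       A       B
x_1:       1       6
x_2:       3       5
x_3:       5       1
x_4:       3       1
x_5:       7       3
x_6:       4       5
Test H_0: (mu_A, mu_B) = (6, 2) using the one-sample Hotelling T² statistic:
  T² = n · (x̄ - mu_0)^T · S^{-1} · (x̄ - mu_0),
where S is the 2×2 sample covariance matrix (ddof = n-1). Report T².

Step 1 — sample mean vector:
  mean(A) = (1 + 3 + 5 + 3 + 7 + 4) / 6 = 23/6 = 3.8333
  mean(B) = (6 + 5 + 1 + 1 + 3 + 5) / 6 = 21/6 = 3.5
  x̄ = (3.8333, 3.5),  deviation x̄ - mu_0 = (3.8333, 3.5) - (6, 2) = (-2.1667, 1.5).

Step 2 — sample covariance matrix, S[i,j] = (1/(n-1)) · Σ_k (x_{k,i} - mean_i) · (x_{k,j} - mean_j), divisor n-1 = 5:
  S[A,A] = ((-2.8333)·(-2.8333) + (-0.8333)·(-0.8333) + (1.1667)·(1.1667) + (-0.8333)·(-0.8333) + (3.1667)·(3.1667) + (0.1667)·(0.1667)) / 5 = 20.8333/5 = 4.1667
  S[A,B] = ((-2.8333)·(2.5) + (-0.8333)·(1.5) + (1.1667)·(-2.5) + (-0.8333)·(-2.5) + (3.1667)·(-0.5) + (0.1667)·(1.5)) / 5 = -10.5/5 = -2.1
  S[B,B] = ((2.5)·(2.5) + (1.5)·(1.5) + (-2.5)·(-2.5) + (-2.5)·(-2.5) + (-0.5)·(-0.5) + (1.5)·(1.5)) / 5 = 23.5/5 = 4.7
  S = [[4.1667, -2.1],
 [-2.1, 4.7]].

Step 3 — invert S. det(S) = 4.1667·4.7 - (-2.1)² = 15.1733.
  S^{-1} = (1/det) · [[d, -b], [-b, a]] = [[0.3098, 0.1384],
 [0.1384, 0.2746]].

Step 4 — quadratic form (x̄ - mu_0)^T · S^{-1} · (x̄ - mu_0):
  S^{-1} · (x̄ - mu_0) = (-0.4635, 0.112),
  (x̄ - mu_0)^T · [...] = (-2.1667)·(-0.4635) + (1.5)·(0.112) = 1.1724.

Step 5 — scale by n: T² = 6 · 1.1724 = 7.0343.

T² ≈ 7.0343


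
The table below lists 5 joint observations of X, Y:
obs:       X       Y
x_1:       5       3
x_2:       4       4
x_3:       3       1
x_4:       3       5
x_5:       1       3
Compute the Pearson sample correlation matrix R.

Step 1 — column means:
  mean(X) = (5 + 4 + 3 + 3 + 1) / 5 = 16/5 = 3.2
  mean(Y) = (3 + 4 + 1 + 5 + 3) / 5 = 16/5 = 3.2

Step 2 — sample variances and covariances s[i,j] = (1/(n-1)) · Σ_k (x_{k,i} - mean_i) · (x_{k,j} - mean_j), with n-1 = 4:
  s[X,X] = ((1.8)·(1.8) + (0.8)·(0.8) + (-0.2)·(-0.2) + (-0.2)·(-0.2) + (-2.2)·(-2.2)) / 4 = 8.8/4 = 2.2
  s[X,Y] = ((1.8)·(-0.2) + (0.8)·(0.8) + (-0.2)·(-2.2) + (-0.2)·(1.8) + (-2.2)·(-0.2)) / 4 = 0.8/4 = 0.2
  s[Y,Y] = ((-0.2)·(-0.2) + (0.8)·(0.8) + (-2.2)·(-2.2) + (1.8)·(1.8) + (-0.2)·(-0.2)) / 4 = 8.8/4 = 2.2
  Sample standard deviations s_i = √(s[i,i]):
  s(X) = √(2.2) = 1.4832
  s(Y) = √(2.2) = 1.4832

Step 3 — r_{ij} = s_{ij} / (s_i · s_j):
  r[X,X] = 1 (diagonal).
  r[X,Y] = 0.2 / (1.4832 · 1.4832) = 0.2 / 2.2 = 0.0909
  r[Y,Y] = 1 (diagonal).

R is symmetric with unit diagonal. Assembling:

R = [[1, 0.0909],
 [0.0909, 1]]


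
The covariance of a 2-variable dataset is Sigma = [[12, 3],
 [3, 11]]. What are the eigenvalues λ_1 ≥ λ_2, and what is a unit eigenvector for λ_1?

Step 1 — characteristic polynomial of 2×2 Sigma:
  det(Sigma - λI) = λ² - trace · λ + det = 0.
  trace = 12 + 11 = 23, det = 12·11 - (3)² = 123.
Step 2 — discriminant:
  Δ = trace² - 4·det = 529 - 492 = 37.
Step 3 — eigenvalues:
  λ = (trace ± √Δ)/2 = (23 ± 6.0828)/2,
  λ_1 = 14.5414,  λ_2 = 8.4586.

Step 4 — unit eigenvector for λ_1: solve (Sigma - λ_1 I)v = 0. First row:
  (12 - 14.5414)·v_x + (3)·v_y = 0, i.e. (-2.5414)·v_x + (3)·v_y = 0,
  so v ∝ (b, λ_1 - a) = (3, 2.5414) = u.
  ||u|| = √((3)² + (2.5414)²) = √(15.4586) ≈ 3.9317,
  v_1 = u/||u|| ≈ (0.763, 0.6464) (||v_1|| = 1).

λ_1 = 14.5414,  λ_2 = 8.4586;  v_1 ≈ (0.763, 0.6464)


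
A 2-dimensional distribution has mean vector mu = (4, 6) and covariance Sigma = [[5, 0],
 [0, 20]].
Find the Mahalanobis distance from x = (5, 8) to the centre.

Step 1 — centre the observation: (x - mu) = (1, 2).

Step 2 — invert Sigma. det(Sigma) = 5·20 - (0)² = 100.
  Sigma^{-1} = (1/det) · [[d, -b], [-b, a]] = [[0.2, 0],
 [0, 0.05]].

Step 3 — form the quadratic (x - mu)^T · Sigma^{-1} · (x - mu):
  Sigma^{-1} · (x - mu) = (0.2, 0.1).
  (x - mu)^T · [Sigma^{-1} · (x - mu)] = (1)·(0.2) + (2)·(0.1) = 0.4.

Step 4 — take square root: d = √(0.4) ≈ 0.6325.

d(x, mu) = √(0.4) ≈ 0.6325


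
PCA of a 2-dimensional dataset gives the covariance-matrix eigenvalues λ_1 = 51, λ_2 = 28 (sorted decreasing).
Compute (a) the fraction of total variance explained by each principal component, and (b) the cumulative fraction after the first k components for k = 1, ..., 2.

Step 1 — total variance = trace(Sigma) = Σ λ_i = 51 + 28 = 79.

Step 2 — fraction explained by component i = λ_i / Σ λ:
  PC1: 51/79 = 0.6456
  PC2: 28/79 = 0.3544

Step 3 — cumulative fraction after k components = (λ_1 + ... + λ_k) / Σ λ:
  k = 1: 51/79 = 0.6456
  k = 2: (51 + 28)/79 = 79/79 = 1

Summary (fraction, with percent):

explained: PC1 0.6456 (64.56%), PC2 0.3544 (35.44%);  cumulative: 0.6456, 1


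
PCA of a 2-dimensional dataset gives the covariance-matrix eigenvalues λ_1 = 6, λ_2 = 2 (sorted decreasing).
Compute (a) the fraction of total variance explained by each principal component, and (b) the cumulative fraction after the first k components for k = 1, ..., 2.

Step 1 — total variance = trace(Sigma) = Σ λ_i = 6 + 2 = 8.

Step 2 — fraction explained by component i = λ_i / Σ λ:
  PC1: 6/8 = 0.75
  PC2: 2/8 = 0.25

Step 3 — cumulative fraction after k components = (λ_1 + ... + λ_k) / Σ λ:
  k = 1: 6/8 = 0.75
  k = 2: (6 + 2)/8 = 8/8 = 1

Summary (fraction, with percent):

explained: PC1 0.75 (75%), PC2 0.25 (25%);  cumulative: 0.75, 1


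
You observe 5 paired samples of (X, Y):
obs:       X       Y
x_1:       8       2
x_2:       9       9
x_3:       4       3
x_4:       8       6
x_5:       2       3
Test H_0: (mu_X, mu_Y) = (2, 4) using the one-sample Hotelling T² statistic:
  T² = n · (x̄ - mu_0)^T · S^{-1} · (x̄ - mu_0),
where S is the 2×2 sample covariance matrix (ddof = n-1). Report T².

Step 1 — sample mean vector:
  mean(X) = (8 + 9 + 4 + 8 + 2) / 5 = 31/5 = 6.2
  mean(Y) = (2 + 9 + 3 + 6 + 3) / 5 = 23/5 = 4.6
  x̄ = (6.2, 4.6),  deviation x̄ - mu_0 = (6.2, 4.6) - (2, 4) = (4.2, 0.6).

Step 2 — sample covariance matrix, S[i,j] = (1/(n-1)) · Σ_k (x_{k,i} - mean_i) · (x_{k,j} - mean_j), divisor n-1 = 4:
  S[X,X] = ((1.8)·(1.8) + (2.8)·(2.8) + (-2.2)·(-2.2) + (1.8)·(1.8) + (-4.2)·(-4.2)) / 4 = 36.8/4 = 9.2
  S[X,Y] = ((1.8)·(-2.6) + (2.8)·(4.4) + (-2.2)·(-1.6) + (1.8)·(1.4) + (-4.2)·(-1.6)) / 4 = 20.4/4 = 5.1
  S[Y,Y] = ((-2.6)·(-2.6) + (4.4)·(4.4) + (-1.6)·(-1.6) + (1.4)·(1.4) + (-1.6)·(-1.6)) / 4 = 33.2/4 = 8.3
  S = [[9.2, 5.1],
 [5.1, 8.3]].

Step 3 — invert S. det(S) = 9.2·8.3 - (5.1)² = 50.35.
  S^{-1} = (1/det) · [[d, -b], [-b, a]] = [[0.1648, -0.1013],
 [-0.1013, 0.1827]].

Step 4 — quadratic form (x̄ - mu_0)^T · S^{-1} · (x̄ - mu_0):
  S^{-1} · (x̄ - mu_0) = (0.6316, -0.3158),
  (x̄ - mu_0)^T · [...] = (4.2)·(0.6316) + (0.6)·(-0.3158) = 2.4632.

Step 5 — scale by n: T² = 5 · 2.4632 = 12.3158.

T² ≈ 12.3158


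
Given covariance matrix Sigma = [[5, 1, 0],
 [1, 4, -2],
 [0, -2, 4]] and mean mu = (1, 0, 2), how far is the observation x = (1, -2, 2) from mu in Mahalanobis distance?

Step 1 — centre the observation: (x - mu) = (0, -2, 0).

Step 2 — invert Sigma (cofactor / det for 3×3, or solve directly):
  Sigma^{-1} = [[0.2143, -0.0714, -0.0357],
 [-0.0714, 0.3571, 0.1786],
 [-0.0357, 0.1786, 0.3393]].

Step 3 — form the quadratic (x - mu)^T · Sigma^{-1} · (x - mu):
  Sigma^{-1} · (x - mu) = (0.1429, -0.7143, -0.3571).
  (x - mu)^T · [Sigma^{-1} · (x - mu)] = (0)·(0.1429) + (-2)·(-0.7143) + (0)·(-0.3571) = 1.4286.

Step 4 — take square root: d = √(1.4286) ≈ 1.1952.

d(x, mu) = √(1.4286) ≈ 1.1952


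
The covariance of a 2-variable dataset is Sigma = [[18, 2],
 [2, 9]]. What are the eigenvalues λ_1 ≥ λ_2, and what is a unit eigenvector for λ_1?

Step 1 — characteristic polynomial of 2×2 Sigma:
  det(Sigma - λI) = λ² - trace · λ + det = 0.
  trace = 18 + 9 = 27, det = 18·9 - (2)² = 158.
Step 2 — discriminant:
  Δ = trace² - 4·det = 729 - 632 = 97.
Step 3 — eigenvalues:
  λ = (trace ± √Δ)/2 = (27 ± 9.8489)/2,
  λ_1 = 18.4244,  λ_2 = 8.5756.

Step 4 — unit eigenvector for λ_1: solve (Sigma - λ_1 I)v = 0. First row:
  (18 - 18.4244)·v_x + (2)·v_y = 0, i.e. (-0.4244)·v_x + (2)·v_y = 0,
  so v ∝ (b, λ_1 - a) = (2, 0.4244) = u.
  ||u|| = √((2)² + (0.4244)²) = √(4.1801) ≈ 2.0445,
  v_1 = u/||u|| ≈ (0.9782, 0.2076) (||v_1|| = 1).

λ_1 = 18.4244,  λ_2 = 8.5756;  v_1 ≈ (0.9782, 0.2076)


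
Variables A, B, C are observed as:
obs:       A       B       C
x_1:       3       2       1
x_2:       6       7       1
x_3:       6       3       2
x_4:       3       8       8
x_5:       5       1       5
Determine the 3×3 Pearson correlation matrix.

Step 1 — column means:
  mean(A) = (3 + 6 + 6 + 3 + 5) / 5 = 23/5 = 4.6
  mean(B) = (2 + 7 + 3 + 8 + 1) / 5 = 21/5 = 4.2
  mean(C) = (1 + 1 + 2 + 8 + 5) / 5 = 17/5 = 3.4

Step 2 — sample variances and covariances s[i,j] = (1/(n-1)) · Σ_k (x_{k,i} - mean_i) · (x_{k,j} - mean_j), with n-1 = 4:
  s[A,A] = ((-1.6)·(-1.6) + (1.4)·(1.4) + (1.4)·(1.4) + (-1.6)·(-1.6) + (0.4)·(0.4)) / 4 = 9.2/4 = 2.3
  s[A,B] = ((-1.6)·(-2.2) + (1.4)·(2.8) + (1.4)·(-1.2) + (-1.6)·(3.8) + (0.4)·(-3.2)) / 4 = -1.6/4 = -0.4
  s[A,C] = ((-1.6)·(-2.4) + (1.4)·(-2.4) + (1.4)·(-1.4) + (-1.6)·(4.6) + (0.4)·(1.6)) / 4 = -8.2/4 = -2.05
  s[B,B] = ((-2.2)·(-2.2) + (2.8)·(2.8) + (-1.2)·(-1.2) + (3.8)·(3.8) + (-3.2)·(-3.2)) / 4 = 38.8/4 = 9.7
  s[B,C] = ((-2.2)·(-2.4) + (2.8)·(-2.4) + (-1.2)·(-1.4) + (3.8)·(4.6) + (-3.2)·(1.6)) / 4 = 12.6/4 = 3.15
  s[C,C] = ((-2.4)·(-2.4) + (-2.4)·(-2.4) + (-1.4)·(-1.4) + (4.6)·(4.6) + (1.6)·(1.6)) / 4 = 37.2/4 = 9.3
  Sample standard deviations s_i = √(s[i,i]):
  s(A) = √(2.3) = 1.5166
  s(B) = √(9.7) = 3.1145
  s(C) = √(9.3) = 3.0496

Step 3 — r_{ij} = s_{ij} / (s_i · s_j):
  r[A,A] = 1 (diagonal).
  r[A,B] = -0.4 / (1.5166 · 3.1145) = -0.4 / 4.7233 = -0.0847
  r[A,C] = -2.05 / (1.5166 · 3.0496) = -2.05 / 4.6249 = -0.4432
  r[B,B] = 1 (diagonal).
  r[B,C] = 3.15 / (3.1145 · 3.0496) = 3.15 / 9.4979 = 0.3317
  r[C,C] = 1 (diagonal).

R is symmetric with unit diagonal. Assembling:

R = [[1, -0.0847, -0.4432],
 [-0.0847, 1, 0.3317],
 [-0.4432, 0.3317, 1]]


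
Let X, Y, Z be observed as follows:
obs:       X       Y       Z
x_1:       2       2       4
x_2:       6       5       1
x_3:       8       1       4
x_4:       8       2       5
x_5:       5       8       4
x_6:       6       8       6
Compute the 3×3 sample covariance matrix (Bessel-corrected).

Step 1 — column means:
  mean(X) = (2 + 6 + 8 + 8 + 5 + 6) / 6 = 35/6 = 5.8333
  mean(Y) = (2 + 5 + 1 + 2 + 8 + 8) / 6 = 26/6 = 4.3333
  mean(Z) = (4 + 1 + 4 + 5 + 4 + 6) / 6 = 24/6 = 4

Step 2 — sample covariance S[i,j] = (1/(n-1)) · Σ_k (x_{k,i} - mean_i) · (x_{k,j} - mean_j), with n-1 = 5.
  S[X,X] = ((-3.8333)·(-3.8333) + (0.1667)·(0.1667) + (2.1667)·(2.1667) + (2.1667)·(2.1667) + (-0.8333)·(-0.8333) + (0.1667)·(0.1667)) / 5 = 24.8333/5 = 4.9667
  S[X,Y] = ((-3.8333)·(-2.3333) + (0.1667)·(0.6667) + (2.1667)·(-3.3333) + (2.1667)·(-2.3333) + (-0.8333)·(3.6667) + (0.1667)·(3.6667)) / 5 = -5.6667/5 = -1.1333
  S[X,Z] = ((-3.8333)·(0) + (0.1667)·(-3) + (2.1667)·(0) + (2.1667)·(1) + (-0.8333)·(0) + (0.1667)·(2)) / 5 = 2/5 = 0.4
  S[Y,Y] = ((-2.3333)·(-2.3333) + (0.6667)·(0.6667) + (-3.3333)·(-3.3333) + (-2.3333)·(-2.3333) + (3.6667)·(3.6667) + (3.6667)·(3.6667)) / 5 = 49.3333/5 = 9.8667
  S[Y,Z] = ((-2.3333)·(0) + (0.6667)·(-3) + (-3.3333)·(0) + (-2.3333)·(1) + (3.6667)·(0) + (3.6667)·(2)) / 5 = 3/5 = 0.6
  S[Z,Z] = ((0)·(0) + (-3)·(-3) + (0)·(0) + (1)·(1) + (0)·(0) + (2)·(2)) / 5 = 14/5 = 2.8

S is symmetric (S[j,i] = S[i,j]). Assembling:

S = [[4.9667, -1.1333, 0.4],
 [-1.1333, 9.8667, 0.6],
 [0.4, 0.6, 2.8]]


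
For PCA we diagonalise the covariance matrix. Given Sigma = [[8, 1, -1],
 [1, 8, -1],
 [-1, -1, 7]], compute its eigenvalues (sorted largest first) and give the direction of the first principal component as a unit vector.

Step 1 — characteristic polynomial p(λ) = det(λI - Sigma) = λ³ - tr·λ² + c_1·λ - det, where tr = trace, c_1 = sum of the principal 2×2 minors, det = det(Sigma):
  tr = 8 + 8 + 7 = 23,
  c_1 = (8·8 - (1)²) + (8·7 - (-1)²) + (8·7 - (-1)²) = 63 + 55 + 55 = 173,
  det = 8·(8·7 - (-1)²) - (1)·((1)·7 - (-1)·(-1)) + (-1)·((1)·(-1) - 8·(-1)) = 8·(55) - (1)·(6) + (-1)·(7) = 427.
  So p(λ) = λ³ - 23λ² + 173λ - 427.
Step 2 — look for an integer root (rational root theorem: any rational root is an integer divisor of 427). Testing λ = 7:
  p(7) = 343 - 1127 + 1211 - 427 = 0  ✓
  Dividing out (λ - 7): p(λ) = (λ - 7)(λ² - 16λ + 61).
Step 3 — remaining eigenvalues from the quadratic λ² - 16λ + 61 = 0:
  Δ = 16² - 4·61 = 256 - 244 = 12,  λ = (16 ± √12)/2 = (16 ± 3.4641)/2 ≈ 9.7321 or 6.2679.
  Sorted: λ_1 = 9.7321,  λ_2 = 7,  λ_3 = 6.2679  (check: sum = 23 = tr ✓).

Step 4 — unit eigenvector for λ_1 ≈ 9.7321: v spans the null space of (Sigma - λ_1 I), whose rows are
  r_1 = (-1.7321, 1, -1),  r_2 = (1, -1.7321, -1),  r_3 = (-1, -1, -2.7321).
  v is orthogonal to every row, so take v ∝ r_1 × r_2 = ((1)·(-1) - (-1)·(-1.7321), (-1)·(1) - (-1.7321)·(-1), (-1.7321)·(-1.7321) - (1)·(1)) ≈ (-2.7321, -2.7321, 2).
  Rescale (multiply by -1 so the first nonzero entry is positive): u = (2.7321, 2.7321, -2).
  ||u|| = √((2.7321)² + (2.7321)² + (-2)²) = √(18.9282) ≈ 4.3507,  v_1 = u/||u|| ≈ (0.628, 0.628, -0.4597) (||v_1|| = 1).

λ_1 = 9.7321,  λ_2 = 7,  λ_3 = 6.2679;  v_1 ≈ (0.628, 0.628, -0.4597)


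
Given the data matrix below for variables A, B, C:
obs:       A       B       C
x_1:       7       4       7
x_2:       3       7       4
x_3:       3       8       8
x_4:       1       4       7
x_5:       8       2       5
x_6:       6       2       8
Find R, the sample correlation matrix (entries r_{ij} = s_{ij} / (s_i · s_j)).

Step 1 — column means:
  mean(A) = (7 + 3 + 3 + 1 + 8 + 6) / 6 = 28/6 = 4.6667
  mean(B) = (4 + 7 + 8 + 4 + 2 + 2) / 6 = 27/6 = 4.5
  mean(C) = (7 + 4 + 8 + 7 + 5 + 8) / 6 = 39/6 = 6.5

Step 2 — sample variances and covariances s[i,j] = (1/(n-1)) · Σ_k (x_{k,i} - mean_i) · (x_{k,j} - mean_j), with n-1 = 5:
  s[A,A] = ((2.3333)·(2.3333) + (-1.6667)·(-1.6667) + (-1.6667)·(-1.6667) + (-3.6667)·(-3.6667) + (3.3333)·(3.3333) + (1.3333)·(1.3333)) / 5 = 37.3333/5 = 7.4667
  s[A,B] = ((2.3333)·(-0.5) + (-1.6667)·(2.5) + (-1.6667)·(3.5) + (-3.6667)·(-0.5) + (3.3333)·(-2.5) + (1.3333)·(-2.5)) / 5 = -21/5 = -4.2
  s[A,C] = ((2.3333)·(0.5) + (-1.6667)·(-2.5) + (-1.6667)·(1.5) + (-3.6667)·(0.5) + (3.3333)·(-1.5) + (1.3333)·(1.5)) / 5 = -2/5 = -0.4
  s[B,B] = ((-0.5)·(-0.5) + (2.5)·(2.5) + (3.5)·(3.5) + (-0.5)·(-0.5) + (-2.5)·(-2.5) + (-2.5)·(-2.5)) / 5 = 31.5/5 = 6.3
  s[B,C] = ((-0.5)·(0.5) + (2.5)·(-2.5) + (3.5)·(1.5) + (-0.5)·(0.5) + (-2.5)·(-1.5) + (-2.5)·(1.5)) / 5 = -1.5/5 = -0.3
  s[C,C] = ((0.5)·(0.5) + (-2.5)·(-2.5) + (1.5)·(1.5) + (0.5)·(0.5) + (-1.5)·(-1.5) + (1.5)·(1.5)) / 5 = 13.5/5 = 2.7
  Sample standard deviations s_i = √(s[i,i]):
  s(A) = √(7.4667) = 2.7325
  s(B) = √(6.3) = 2.51
  s(C) = √(2.7) = 1.6432

Step 3 — r_{ij} = s_{ij} / (s_i · s_j):
  r[A,A] = 1 (diagonal).
  r[A,B] = -4.2 / (2.7325 · 2.51) = -4.2 / 6.8586 = -0.6124
  r[A,C] = -0.4 / (2.7325 · 1.6432) = -0.4 / 4.49 = -0.0891
  r[B,B] = 1 (diagonal).
  r[B,C] = -0.3 / (2.51 · 1.6432) = -0.3 / 4.1243 = -0.0727
  r[C,C] = 1 (diagonal).

R is symmetric with unit diagonal. Assembling:

R = [[1, -0.6124, -0.0891],
 [-0.6124, 1, -0.0727],
 [-0.0891, -0.0727, 1]]


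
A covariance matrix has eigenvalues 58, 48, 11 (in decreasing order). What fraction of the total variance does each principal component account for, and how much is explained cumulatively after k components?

Step 1 — total variance = trace(Sigma) = Σ λ_i = 58 + 48 + 11 = 117.

Step 2 — fraction explained by component i = λ_i / Σ λ:
  PC1: 58/117 = 0.4957
  PC2: 48/117 = 0.4103
  PC3: 11/117 = 0.094

Step 3 — cumulative fraction after k components = (λ_1 + ... + λ_k) / Σ λ:
  k = 1: 58/117 = 0.4957
  k = 2: (58 + 48)/117 = 106/117 = 0.906
  k = 3: (58 + 48 + 11)/117 = 117/117 = 1

Summary (fraction, with percent):

explained: PC1 0.4957 (49.57%), PC2 0.4103 (41.03%), PC3 0.094 (9.4%);  cumulative: 0.4957, 0.906, 1


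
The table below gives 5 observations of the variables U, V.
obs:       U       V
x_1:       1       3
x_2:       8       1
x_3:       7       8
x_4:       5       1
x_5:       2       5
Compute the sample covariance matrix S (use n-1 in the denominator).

Step 1 — column means:
  mean(U) = (1 + 8 + 7 + 5 + 2) / 5 = 23/5 = 4.6
  mean(V) = (3 + 1 + 8 + 1 + 5) / 5 = 18/5 = 3.6

Step 2 — sample covariance S[i,j] = (1/(n-1)) · Σ_k (x_{k,i} - mean_i) · (x_{k,j} - mean_j), with n-1 = 4.
  S[U,U] = ((-3.6)·(-3.6) + (3.4)·(3.4) + (2.4)·(2.4) + (0.4)·(0.4) + (-2.6)·(-2.6)) / 4 = 37.2/4 = 9.3
  S[U,V] = ((-3.6)·(-0.6) + (3.4)·(-2.6) + (2.4)·(4.4) + (0.4)·(-2.6) + (-2.6)·(1.4)) / 4 = -0.8/4 = -0.2
  S[V,V] = ((-0.6)·(-0.6) + (-2.6)·(-2.6) + (4.4)·(4.4) + (-2.6)·(-2.6) + (1.4)·(1.4)) / 4 = 35.2/4 = 8.8

S is symmetric (S[j,i] = S[i,j]). Assembling:

S = [[9.3, -0.2],
 [-0.2, 8.8]]


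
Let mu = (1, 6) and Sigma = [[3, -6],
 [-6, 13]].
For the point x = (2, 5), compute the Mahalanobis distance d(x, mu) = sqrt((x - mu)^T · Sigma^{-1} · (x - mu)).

Step 1 — centre the observation: (x - mu) = (1, -1).

Step 2 — invert Sigma. det(Sigma) = 3·13 - (-6)² = 3.
  Sigma^{-1} = (1/det) · [[d, -b], [-b, a]] = [[4.3333, 2],
 [2, 1]].

Step 3 — form the quadratic (x - mu)^T · Sigma^{-1} · (x - mu):
  Sigma^{-1} · (x - mu) = (2.3333, 1).
  (x - mu)^T · [Sigma^{-1} · (x - mu)] = (1)·(2.3333) + (-1)·(1) = 1.3333.

Step 4 — take square root: d = √(1.3333) ≈ 1.1547.

d(x, mu) = √(1.3333) ≈ 1.1547


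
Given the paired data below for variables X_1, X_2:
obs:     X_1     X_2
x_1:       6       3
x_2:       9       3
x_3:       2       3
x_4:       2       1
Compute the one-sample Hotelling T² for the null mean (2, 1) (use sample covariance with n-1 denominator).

Step 1 — sample mean vector:
  mean(X_1) = (6 + 9 + 2 + 2) / 4 = 19/4 = 4.75
  mean(X_2) = (3 + 3 + 3 + 1) / 4 = 10/4 = 2.5
  x̄ = (4.75, 2.5),  deviation x̄ - mu_0 = (4.75, 2.5) - (2, 1) = (2.75, 1.5).

Step 2 — sample covariance matrix, S[i,j] = (1/(n-1)) · Σ_k (x_{k,i} - mean_i) · (x_{k,j} - mean_j), divisor n-1 = 3:
  S[X_1,X_1] = ((1.25)·(1.25) + (4.25)·(4.25) + (-2.75)·(-2.75) + (-2.75)·(-2.75)) / 3 = 34.75/3 = 11.5833
  S[X_1,X_2] = ((1.25)·(0.5) + (4.25)·(0.5) + (-2.75)·(0.5) + (-2.75)·(-1.5)) / 3 = 5.5/3 = 1.8333
  S[X_2,X_2] = ((0.5)·(0.5) + (0.5)·(0.5) + (0.5)·(0.5) + (-1.5)·(-1.5)) / 3 = 3/3 = 1
  S = [[11.5833, 1.8333],
 [1.8333, 1]].

Step 3 — invert S. det(S) = 11.5833·1 - (1.8333)² = 8.2222.
  S^{-1} = (1/det) · [[d, -b], [-b, a]] = [[0.1216, -0.223],
 [-0.223, 1.4088]].

Step 4 — quadratic form (x̄ - mu_0)^T · S^{-1} · (x̄ - mu_0):
  S^{-1} · (x̄ - mu_0) = (0, 1.5),
  (x̄ - mu_0)^T · [...] = (2.75)·(0) + (1.5)·(1.5) = 2.25.

Step 5 — scale by n: T² = 4 · 2.25 = 9.

T² ≈ 9


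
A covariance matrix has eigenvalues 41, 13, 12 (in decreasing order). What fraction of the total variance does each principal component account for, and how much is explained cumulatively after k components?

Step 1 — total variance = trace(Sigma) = Σ λ_i = 41 + 13 + 12 = 66.

Step 2 — fraction explained by component i = λ_i / Σ λ:
  PC1: 41/66 = 0.6212
  PC2: 13/66 = 0.197
  PC3: 12/66 = 0.1818

Step 3 — cumulative fraction after k components = (λ_1 + ... + λ_k) / Σ λ:
  k = 1: 41/66 = 0.6212
  k = 2: (41 + 13)/66 = 54/66 = 0.8182
  k = 3: (41 + 13 + 12)/66 = 66/66 = 1

Summary (fraction, with percent):

explained: PC1 0.6212 (62.12%), PC2 0.197 (19.7%), PC3 0.1818 (18.18%);  cumulative: 0.6212, 0.8182, 1


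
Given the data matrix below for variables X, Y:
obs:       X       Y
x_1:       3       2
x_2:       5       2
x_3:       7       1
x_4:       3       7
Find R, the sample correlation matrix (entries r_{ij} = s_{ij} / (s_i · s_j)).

Step 1 — column means:
  mean(X) = (3 + 5 + 7 + 3) / 4 = 18/4 = 4.5
  mean(Y) = (2 + 2 + 1 + 7) / 4 = 12/4 = 3

Step 2 — sample variances and covariances s[i,j] = (1/(n-1)) · Σ_k (x_{k,i} - mean_i) · (x_{k,j} - mean_j), with n-1 = 3:
  s[X,X] = ((-1.5)·(-1.5) + (0.5)·(0.5) + (2.5)·(2.5) + (-1.5)·(-1.5)) / 3 = 11/3 = 3.6667
  s[X,Y] = ((-1.5)·(-1) + (0.5)·(-1) + (2.5)·(-2) + (-1.5)·(4)) / 3 = -10/3 = -3.3333
  s[Y,Y] = ((-1)·(-1) + (-1)·(-1) + (-2)·(-2) + (4)·(4)) / 3 = 22/3 = 7.3333
  Sample standard deviations s_i = √(s[i,i]):
  s(X) = √(3.6667) = 1.9149
  s(Y) = √(7.3333) = 2.708

Step 3 — r_{ij} = s_{ij} / (s_i · s_j):
  r[X,X] = 1 (diagonal).
  r[X,Y] = -3.3333 / (1.9149 · 2.708) = -3.3333 / 5.1854 = -0.6428
  r[Y,Y] = 1 (diagonal).

R is symmetric with unit diagonal. Assembling:

R = [[1, -0.6428],
 [-0.6428, 1]]


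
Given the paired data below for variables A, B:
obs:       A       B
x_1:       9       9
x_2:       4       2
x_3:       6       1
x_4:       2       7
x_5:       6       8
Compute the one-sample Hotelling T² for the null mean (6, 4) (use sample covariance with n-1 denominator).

Step 1 — sample mean vector:
  mean(A) = (9 + 4 + 6 + 2 + 6) / 5 = 27/5 = 5.4
  mean(B) = (9 + 2 + 1 + 7 + 8) / 5 = 27/5 = 5.4
  x̄ = (5.4, 5.4),  deviation x̄ - mu_0 = (5.4, 5.4) - (6, 4) = (-0.6, 1.4).

Step 2 — sample covariance matrix, S[i,j] = (1/(n-1)) · Σ_k (x_{k,i} - mean_i) · (x_{k,j} - mean_j), divisor n-1 = 4:
  S[A,A] = ((3.6)·(3.6) + (-1.4)·(-1.4) + (0.6)·(0.6) + (-3.4)·(-3.4) + (0.6)·(0.6)) / 4 = 27.2/4 = 6.8
  S[A,B] = ((3.6)·(3.6) + (-1.4)·(-3.4) + (0.6)·(-4.4) + (-3.4)·(1.6) + (0.6)·(2.6)) / 4 = 11.2/4 = 2.8
  S[B,B] = ((3.6)·(3.6) + (-3.4)·(-3.4) + (-4.4)·(-4.4) + (1.6)·(1.6) + (2.6)·(2.6)) / 4 = 53.2/4 = 13.3
  S = [[6.8, 2.8],
 [2.8, 13.3]].

Step 3 — invert S. det(S) = 6.8·13.3 - (2.8)² = 82.6.
  S^{-1} = (1/det) · [[d, -b], [-b, a]] = [[0.161, -0.0339],
 [-0.0339, 0.0823]].

Step 4 — quadratic form (x̄ - mu_0)^T · S^{-1} · (x̄ - mu_0):
  S^{-1} · (x̄ - mu_0) = (-0.1441, 0.1356),
  (x̄ - mu_0)^T · [...] = (-0.6)·(-0.1441) + (1.4)·(0.1356) = 0.2763.

Step 5 — scale by n: T² = 5 · 0.2763 = 1.3814.

T² ≈ 1.3814
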